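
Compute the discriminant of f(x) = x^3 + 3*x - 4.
Δ = -540

For a depressed cubic x^3 + p x + q the discriminant is Δ = -4 p^3 - 27 q^2 = -4*(3)^3 - 27*(-4)^2 = -108 - 432 = -540.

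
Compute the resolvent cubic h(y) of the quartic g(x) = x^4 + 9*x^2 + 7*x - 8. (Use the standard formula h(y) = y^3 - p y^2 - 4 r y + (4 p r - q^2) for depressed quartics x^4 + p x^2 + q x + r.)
h(y) = y^3 - 9*y^2 + 32*y - 337

Identify coefficients: p = 9, q = 7, r = -8.
Plug into h(y) = y^3 - p y^2 - 4 r y + (4 p r - q^2):
  h(y) = y^3 - (9) y^2 - 4*(-8) y + (4*(9)*(-8) - (7)^2)
       = y^3 + (-9) y^2 + (32) y + (-337).
Simplifying: h(y) = y^3 - 9*y^2 + 32*y - 337.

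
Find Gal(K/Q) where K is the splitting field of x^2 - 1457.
Gal(K/Q) = Z/2Z (cyclic of order 2)

x^2 - 1457 is irreducible over Q since 1457 is not a rational square. The splitting field Q(sqrt(1457)) has degree 2 over Q, and its unique nontrivial automorphism is sqrt(1457) ↦ -sqrt(1457). Hence Gal(Q(sqrt(1457))/Q) = Z/2Z.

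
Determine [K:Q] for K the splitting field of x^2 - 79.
[K:Q] = 2

The polynomial x^2 - 79 is irreducible over Q since 79 is not a perfect square. Its splitting field is Q(sqrt(79)), which has degree 2 over Q.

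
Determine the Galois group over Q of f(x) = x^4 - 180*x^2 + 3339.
Gal(K/Q) = V_4 (Klein four-group, Z/2Z × Z/2Z)

f factors as (x^2 - 159)(x^2 - 21), so the splitting field is K = Q(sqrt(159), sqrt(21)). The elements 159, 21, 3339 are all non-squares in Q, so sqrt(159) and sqrt(21) generate independent quadratic extensions. Thus [K:Q] = 4 and Gal(K/Q) is generated by the two order-2 automorphisms sqrt(159) ↦ -sqrt(159) and sqrt(21) ↦ -sqrt(21), giving V_4.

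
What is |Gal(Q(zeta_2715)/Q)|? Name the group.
|Gal(Q(zeta_2715)/Q)| = phi(2715) = 1440; group ≅ (Z/2715Z)^* ≅ Z/2Z × Z/4Z × Z/180Z

The n-th cyclotomic polynomial Φ_2715(x) is the minimal polynomial of zeta_2715 over Q and has degree phi(2715) = 1440. So Q(zeta_2715) is a degree-1440 Galois extension with Galois group (Z/2715Z)^*. By CRT, (Z/2715Z)^* ≅ (Z/3Z)^* × (Z/5Z)^* × (Z/181Z)^*. Each prime-power unit group is (Z/3Z)^* ≅ Z/2Z; (Z/5Z)^* ≅ Z/4Z; (Z/181Z)^* ≅ Z/180Z. Hence Gal(Q(zeta_2715)/Q) ≅ Z/2Z × Z/4Z × Z/180Z.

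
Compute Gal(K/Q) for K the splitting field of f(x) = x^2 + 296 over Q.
Gal(K/Q) = Z/2Z (cyclic of order 2)

x^2 + 296 is irreducible over Q since -296 is not a rational square. The splitting field Q(sqrt(-296)) has degree 2 over Q, and its unique nontrivial automorphism is sqrt(-296) ↦ -sqrt(-296). Hence Gal(Q(sqrt(-296))/Q) = Z/2Z.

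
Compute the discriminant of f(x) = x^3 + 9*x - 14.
Δ = -8208

For a depressed cubic x^3 + p x + q the discriminant is Δ = -4 p^3 - 27 q^2 = -4*(9)^3 - 27*(-14)^2 = -2916 - 5292 = -8208.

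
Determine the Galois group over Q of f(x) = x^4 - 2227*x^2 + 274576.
Gal(K/Q) = Z/2Z (cyclic of order 2)

f factors as (x^2 - 131)(x^2 - 2096), so the splitting field is K = Q(sqrt(131), sqrt(2096)). The squarefree part of 131 is 131 and the squarefree part of 2096 is also 131, so sqrt(131) and sqrt(2096) are both rational multiples of sqrt(131). Hence Q(sqrt(131)) = Q(sqrt(2096)) = Q(sqrt(131)), and the splitting field collapses to a single degree-2 extension with Galois group Z/2Z.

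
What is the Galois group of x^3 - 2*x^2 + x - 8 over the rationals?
Gal(K/Q) = S_3 (symmetric group of order 6)

Compute the discriminant of x^3 + (-2)*x^2 + (1)*x + (-8): Δ = -1696. Since Δ is not a rational square, the Galois group is not contained in A_3; it must be the full S_3 (irreducibility of the cubic rules out anything smaller).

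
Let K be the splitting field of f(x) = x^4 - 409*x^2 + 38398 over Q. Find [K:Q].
[K:Q] = 4

f factors as (x^2 - 146)(x^2 - 263); the splitting field is K = Q(sqrt(146), sqrt(263)). Since 146, 263, and 38398 are all non-squares in Q, the three subfields Q(sqrt(146)), Q(sqrt(263)), Q(sqrt(38398)) are distinct degree-2 extensions, so [K:Q] = 4 (Klein four Galois group).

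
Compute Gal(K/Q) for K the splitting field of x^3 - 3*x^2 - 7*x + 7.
Gal(K/Q) = S_3 (symmetric group of order 6)

Compute the discriminant of x^3 + (-3)*x^2 + (-7)*x + (7): Δ = 3892. Since Δ is not a rational square, the Galois group is not contained in A_3; it must be the full S_3 (irreducibility of the cubic rules out anything smaller).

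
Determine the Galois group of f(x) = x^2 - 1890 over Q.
Gal(K/Q) = Z/2Z (cyclic of order 2)

x^2 - 1890 is irreducible over Q since 1890 is not a rational square. The splitting field Q(sqrt(1890)) has degree 2 over Q, and its unique nontrivial automorphism is sqrt(1890) ↦ -sqrt(1890). Hence Gal(Q(sqrt(1890))/Q) = Z/2Z.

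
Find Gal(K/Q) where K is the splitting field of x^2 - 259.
Gal(K/Q) = Z/2Z (cyclic of order 2)

x^2 - 259 is irreducible over Q since 259 is not a rational square. The splitting field Q(sqrt(259)) has degree 2 over Q, and its unique nontrivial automorphism is sqrt(259) ↦ -sqrt(259). Hence Gal(Q(sqrt(259))/Q) = Z/2Z.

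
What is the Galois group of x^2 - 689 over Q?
Gal(K/Q) = Z/2Z (cyclic of order 2)

x^2 - 689 is irreducible over Q since 689 is not a rational square. The splitting field Q(sqrt(689)) has degree 2 over Q, and its unique nontrivial automorphism is sqrt(689) ↦ -sqrt(689). Hence Gal(Q(sqrt(689))/Q) = Z/2Z.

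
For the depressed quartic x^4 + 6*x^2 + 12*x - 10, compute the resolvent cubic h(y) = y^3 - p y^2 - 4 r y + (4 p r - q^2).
h(y) = y^3 - 6*y^2 + 40*y - 384

Identify coefficients: p = 6, q = 12, r = -10.
Plug into h(y) = y^3 - p y^2 - 4 r y + (4 p r - q^2):
  h(y) = y^3 - (6) y^2 - 4*(-10) y + (4*(6)*(-10) - (12)^2)
       = y^3 + (-6) y^2 + (40) y + (-384).
Simplifying: h(y) = y^3 - 6*y^2 + 40*y - 384.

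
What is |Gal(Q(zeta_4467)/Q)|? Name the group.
|Gal(Q(zeta_4467)/Q)| = phi(4467) = 2976; group ≅ (Z/4467Z)^* ≅ Z/2Z × Z/1488Z

The n-th cyclotomic polynomial Φ_4467(x) is the minimal polynomial of zeta_4467 over Q and has degree phi(4467) = 2976. So Q(zeta_4467) is a degree-2976 Galois extension with Galois group (Z/4467Z)^*. By CRT, (Z/4467Z)^* ≅ (Z/3Z)^* × (Z/1489Z)^*. Each prime-power unit group is (Z/3Z)^* ≅ Z/2Z; (Z/1489Z)^* ≅ Z/1488Z. Hence Gal(Q(zeta_4467)/Q) ≅ Z/2Z × Z/1488Z.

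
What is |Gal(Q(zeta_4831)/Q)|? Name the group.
|Gal(Q(zeta_4831)/Q)| = phi(4831) = 4830; group ≅ (Z/4831Z)^* ≅ Z/4830Z

The n-th cyclotomic polynomial Φ_4831(x) is the minimal polynomial of zeta_4831 over Q and has degree phi(4831) = 4830. So Q(zeta_4831) is a degree-4830 Galois extension with Galois group (Z/4831Z)^*. (Z/4831Z)^* is cyclic since 4831 is an odd prime power (or 4). Hence Gal(Q(zeta_4831)/Q) ≅ Z/4830Z.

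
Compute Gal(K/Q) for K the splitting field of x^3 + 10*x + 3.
Gal(K/Q) = S_3 (symmetric group of order 6)

Compute the discriminant of x^3 + (0)*x^2 + (10)*x + (3): Δ = -4243. Since Δ is not a rational square, the Galois group is not contained in A_3; it must be the full S_3 (irreducibility of the cubic rules out anything smaller).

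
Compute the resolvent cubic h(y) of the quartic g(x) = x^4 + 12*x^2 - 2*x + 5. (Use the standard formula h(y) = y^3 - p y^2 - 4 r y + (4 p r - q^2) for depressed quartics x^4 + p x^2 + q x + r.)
h(y) = y^3 - 12*y^2 - 20*y + 236

Identify coefficients: p = 12, q = -2, r = 5.
Plug into h(y) = y^3 - p y^2 - 4 r y + (4 p r - q^2):
  h(y) = y^3 - (12) y^2 - 4*(5) y + (4*(12)*(5) - (-2)^2)
       = y^3 + (-12) y^2 + (-20) y + (236).
Simplifying: h(y) = y^3 - 12*y^2 - 20*y + 236.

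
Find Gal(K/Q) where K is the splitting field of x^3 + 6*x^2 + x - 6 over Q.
Gal(K/Q) = S_3 (symmetric group of order 6)

Compute the discriminant of x^3 + (6)*x^2 + (1)*x + (-6): Δ = 3596. Since Δ is not a rational square, the Galois group is not contained in A_3; it must be the full S_3 (irreducibility of the cubic rules out anything smaller).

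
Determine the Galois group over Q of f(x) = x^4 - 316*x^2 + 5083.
Gal(K/Q) = V_4 (Klein four-group, Z/2Z × Z/2Z)

f factors as (x^2 - 299)(x^2 - 17), so the splitting field is K = Q(sqrt(299), sqrt(17)). The elements 299, 17, 5083 are all non-squares in Q, so sqrt(299) and sqrt(17) generate independent quadratic extensions. Thus [K:Q] = 4 and Gal(K/Q) is generated by the two order-2 automorphisms sqrt(299) ↦ -sqrt(299) and sqrt(17) ↦ -sqrt(17), giving V_4.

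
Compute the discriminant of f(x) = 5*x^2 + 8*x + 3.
Δ = 4

For a quadratic a x^2 + b x + c the discriminant is Δ = b^2 - 4ac = (8)^2 - 4*(5)*(3) = 64 - (60) = 4.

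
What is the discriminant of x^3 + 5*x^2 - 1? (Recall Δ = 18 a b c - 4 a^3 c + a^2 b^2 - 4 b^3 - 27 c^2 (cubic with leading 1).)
Δ = 473

For x^3 + a x^2 + b x + c the discriminant is Δ = 18 a b c - 4 a^3 c + a^2 b^2 - 4 b^3 - 27 c^2.
Plug a = 5, b = 0, c = -1:
  18*(5)*(0)*(-1) - 4*(5)^3*(-1) + (5)^2*(0)^2 - 4*(0)^3 - 27*(-1)^2
  = 0 + (500) + 0 + (0) + (-27)
  = 473.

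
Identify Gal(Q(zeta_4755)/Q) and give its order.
|Gal(Q(zeta_4755)/Q)| = phi(4755) = 2528; group ≅ (Z/4755Z)^* ≅ Z/2Z × Z/4Z × Z/316Z

The n-th cyclotomic polynomial Φ_4755(x) is the minimal polynomial of zeta_4755 over Q and has degree phi(4755) = 2528. So Q(zeta_4755) is a degree-2528 Galois extension with Galois group (Z/4755Z)^*. By CRT, (Z/4755Z)^* ≅ (Z/3Z)^* × (Z/5Z)^* × (Z/317Z)^*. Each prime-power unit group is (Z/3Z)^* ≅ Z/2Z; (Z/5Z)^* ≅ Z/4Z; (Z/317Z)^* ≅ Z/316Z. Hence Gal(Q(zeta_4755)/Q) ≅ Z/2Z × Z/4Z × Z/316Z.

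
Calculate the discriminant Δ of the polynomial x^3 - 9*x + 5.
Δ = 2241

For a depressed cubic x^3 + p x + q the discriminant is Δ = -4 p^3 - 27 q^2 = -4*(-9)^3 - 27*(5)^2 = 2916 - 675 = 2241.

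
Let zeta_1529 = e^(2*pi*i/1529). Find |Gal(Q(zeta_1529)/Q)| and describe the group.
|Gal(Q(zeta_1529)/Q)| = phi(1529) = 1380; group ≅ (Z/1529Z)^* ≅ Z/10Z × Z/138Z

The n-th cyclotomic polynomial Φ_1529(x) is the minimal polynomial of zeta_1529 over Q and has degree phi(1529) = 1380. So Q(zeta_1529) is a degree-1380 Galois extension with Galois group (Z/1529Z)^*. By CRT, (Z/1529Z)^* ≅ (Z/11Z)^* × (Z/139Z)^*. Each prime-power unit group is (Z/11Z)^* ≅ Z/10Z; (Z/139Z)^* ≅ Z/138Z. Hence Gal(Q(zeta_1529)/Q) ≅ Z/10Z × Z/138Z.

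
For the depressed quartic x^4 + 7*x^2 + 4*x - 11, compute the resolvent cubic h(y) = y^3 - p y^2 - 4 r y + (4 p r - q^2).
h(y) = y^3 - 7*y^2 + 44*y - 324

Identify coefficients: p = 7, q = 4, r = -11.
Plug into h(y) = y^3 - p y^2 - 4 r y + (4 p r - q^2):
  h(y) = y^3 - (7) y^2 - 4*(-11) y + (4*(7)*(-11) - (4)^2)
       = y^3 + (-7) y^2 + (44) y + (-324).
Simplifying: h(y) = y^3 - 7*y^2 + 44*y - 324.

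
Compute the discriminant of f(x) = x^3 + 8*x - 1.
Δ = -2075

For a depressed cubic x^3 + p x + q the discriminant is Δ = -4 p^3 - 27 q^2 = -4*(8)^3 - 27*(-1)^2 = -2048 - 27 = -2075.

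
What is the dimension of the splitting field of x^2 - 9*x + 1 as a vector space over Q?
[K:Q] = 2

The discriminant of x^2 + (-9)*x + (1) is b^2 - 4c = 81 - (4) = 77. Since 77 is not a perfect square in Q, the polynomial is irreducible over Q. Its two roots generate a degree-2 extension, so [K:Q] = 2.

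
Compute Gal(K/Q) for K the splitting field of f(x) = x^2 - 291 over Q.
Gal(K/Q) = Z/2Z (cyclic of order 2)

x^2 - 291 is irreducible over Q since 291 is not a rational square. The splitting field Q(sqrt(291)) has degree 2 over Q, and its unique nontrivial automorphism is sqrt(291) ↦ -sqrt(291). Hence Gal(Q(sqrt(291))/Q) = Z/2Z.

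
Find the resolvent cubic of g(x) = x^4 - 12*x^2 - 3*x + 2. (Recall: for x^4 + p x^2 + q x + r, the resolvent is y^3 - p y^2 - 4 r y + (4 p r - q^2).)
h(y) = y^3 + 12*y^2 - 8*y - 105

Identify coefficients: p = -12, q = -3, r = 2.
Plug into h(y) = y^3 - p y^2 - 4 r y + (4 p r - q^2):
  h(y) = y^3 - (-12) y^2 - 4*(2) y + (4*(-12)*(2) - (-3)^2)
       = y^3 + (12) y^2 + (-8) y + (-105).
Simplifying: h(y) = y^3 + 12*y^2 - 8*y - 105.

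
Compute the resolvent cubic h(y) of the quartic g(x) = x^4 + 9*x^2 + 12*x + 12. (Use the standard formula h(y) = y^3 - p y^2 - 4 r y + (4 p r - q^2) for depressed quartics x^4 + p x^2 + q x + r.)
h(y) = y^3 - 9*y^2 - 48*y + 288

Identify coefficients: p = 9, q = 12, r = 12.
Plug into h(y) = y^3 - p y^2 - 4 r y + (4 p r - q^2):
  h(y) = y^3 - (9) y^2 - 4*(12) y + (4*(9)*(12) - (12)^2)
       = y^3 + (-9) y^2 + (-48) y + (288).
Simplifying: h(y) = y^3 - 9*y^2 - 48*y + 288.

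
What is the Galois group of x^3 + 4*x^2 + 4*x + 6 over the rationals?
Gal(K/Q) = S_3 (symmetric group of order 6)

Compute the discriminant of x^3 + (4)*x^2 + (4)*x + (6): Δ = -780. Since Δ is not a rational square, the Galois group is not contained in A_3; it must be the full S_3 (irreducibility of the cubic rules out anything smaller).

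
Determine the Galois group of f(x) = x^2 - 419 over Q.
Gal(K/Q) = Z/2Z (cyclic of order 2)

x^2 - 419 is irreducible over Q since 419 is not a rational square. The splitting field Q(sqrt(419)) has degree 2 over Q, and its unique nontrivial automorphism is sqrt(419) ↦ -sqrt(419). Hence Gal(Q(sqrt(419))/Q) = Z/2Z.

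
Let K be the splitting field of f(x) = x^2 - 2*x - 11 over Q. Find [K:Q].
[K:Q] = 2

The discriminant of x^2 + (-2)*x + (-11) is b^2 - 4c = 4 - (-44) = 48. Since 48 is not a perfect square in Q, the polynomial is irreducible over Q. Its two roots generate a degree-2 extension, so [K:Q] = 2.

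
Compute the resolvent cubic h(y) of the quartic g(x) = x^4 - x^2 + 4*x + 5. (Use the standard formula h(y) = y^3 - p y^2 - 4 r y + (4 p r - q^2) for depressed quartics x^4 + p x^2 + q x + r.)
h(y) = y^3 + y^2 - 20*y - 36

Identify coefficients: p = -1, q = 4, r = 5.
Plug into h(y) = y^3 - p y^2 - 4 r y + (4 p r - q^2):
  h(y) = y^3 - (-1) y^2 - 4*(5) y + (4*(-1)*(5) - (4)^2)
       = y^3 + (1) y^2 + (-20) y + (-36).
Simplifying: h(y) = y^3 + y^2 - 20*y - 36.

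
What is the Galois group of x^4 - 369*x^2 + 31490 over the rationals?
Gal(K/Q) = V_4 (Klein four-group, Z/2Z × Z/2Z)

f factors as (x^2 - 134)(x^2 - 235), so the splitting field is K = Q(sqrt(134), sqrt(235)). The elements 134, 235, 31490 are all non-squares in Q, so sqrt(134) and sqrt(235) generate independent quadratic extensions. Thus [K:Q] = 4 and Gal(K/Q) is generated by the two order-2 automorphisms sqrt(134) ↦ -sqrt(134) and sqrt(235) ↦ -sqrt(235), giving V_4.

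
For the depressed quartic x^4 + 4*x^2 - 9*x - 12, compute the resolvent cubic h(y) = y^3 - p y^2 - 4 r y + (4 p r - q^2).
h(y) = y^3 - 4*y^2 + 48*y - 273

Identify coefficients: p = 4, q = -9, r = -12.
Plug into h(y) = y^3 - p y^2 - 4 r y + (4 p r - q^2):
  h(y) = y^3 - (4) y^2 - 4*(-12) y + (4*(4)*(-12) - (-9)^2)
       = y^3 + (-4) y^2 + (48) y + (-273).
Simplifying: h(y) = y^3 - 4*y^2 + 48*y - 273.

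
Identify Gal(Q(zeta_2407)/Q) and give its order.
|Gal(Q(zeta_2407)/Q)| = phi(2407) = 2296; group ≅ (Z/2407Z)^* ≅ Z/28Z × Z/82Z

The n-th cyclotomic polynomial Φ_2407(x) is the minimal polynomial of zeta_2407 over Q and has degree phi(2407) = 2296. So Q(zeta_2407) is a degree-2296 Galois extension with Galois group (Z/2407Z)^*. By CRT, (Z/2407Z)^* ≅ (Z/29Z)^* × (Z/83Z)^*. Each prime-power unit group is (Z/29Z)^* ≅ Z/28Z; (Z/83Z)^* ≅ Z/82Z. Hence Gal(Q(zeta_2407)/Q) ≅ Z/28Z × Z/82Z.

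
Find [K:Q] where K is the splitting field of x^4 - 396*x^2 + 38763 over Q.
[K:Q] = 4

f factors as (x^2 - 219)(x^2 - 177); the splitting field is K = Q(sqrt(219), sqrt(177)). Since 219, 177, and 38763 are all non-squares in Q, the three subfields Q(sqrt(219)), Q(sqrt(177)), Q(sqrt(38763)) are distinct degree-2 extensions, so [K:Q] = 4 (Klein four Galois group).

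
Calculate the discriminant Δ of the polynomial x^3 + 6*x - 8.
Δ = -2592

For x^3 + a x^2 + b x + c the discriminant is Δ = 18 a b c - 4 a^3 c + a^2 b^2 - 4 b^3 - 27 c^2.
Plug a = 0, b = 6, c = -8:
  18*(0)*(6)*(-8) - 4*(0)^3*(-8) + (0)^2*(6)^2 - 4*(6)^3 - 27*(-8)^2
  = 0 + (0) + 0 + (-864) + (-1728)
  = -2592.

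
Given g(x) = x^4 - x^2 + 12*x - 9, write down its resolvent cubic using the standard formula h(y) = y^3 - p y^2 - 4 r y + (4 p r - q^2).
h(y) = y^3 + y^2 + 36*y - 108

Identify coefficients: p = -1, q = 12, r = -9.
Plug into h(y) = y^3 - p y^2 - 4 r y + (4 p r - q^2):
  h(y) = y^3 - (-1) y^2 - 4*(-9) y + (4*(-1)*(-9) - (12)^2)
       = y^3 + (1) y^2 + (36) y + (-108).
Simplifying: h(y) = y^3 + y^2 + 36*y - 108.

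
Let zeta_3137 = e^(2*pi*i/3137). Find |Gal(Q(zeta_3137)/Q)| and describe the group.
|Gal(Q(zeta_3137)/Q)| = phi(3137) = 3136; group ≅ (Z/3137Z)^* ≅ Z/3136Z

The n-th cyclotomic polynomial Φ_3137(x) is the minimal polynomial of zeta_3137 over Q and has degree phi(3137) = 3136. So Q(zeta_3137) is a degree-3136 Galois extension with Galois group (Z/3137Z)^*. (Z/3137Z)^* is cyclic since 3137 is an odd prime power (or 4). Hence Gal(Q(zeta_3137)/Q) ≅ Z/3136Z.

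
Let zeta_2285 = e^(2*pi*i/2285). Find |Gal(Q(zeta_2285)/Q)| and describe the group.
|Gal(Q(zeta_2285)/Q)| = phi(2285) = 1824; group ≅ (Z/2285Z)^* ≅ Z/4Z × Z/456Z

The n-th cyclotomic polynomial Φ_2285(x) is the minimal polynomial of zeta_2285 over Q and has degree phi(2285) = 1824. So Q(zeta_2285) is a degree-1824 Galois extension with Galois group (Z/2285Z)^*. By CRT, (Z/2285Z)^* ≅ (Z/5Z)^* × (Z/457Z)^*. Each prime-power unit group is (Z/5Z)^* ≅ Z/4Z; (Z/457Z)^* ≅ Z/456Z. Hence Gal(Q(zeta_2285)/Q) ≅ Z/4Z × Z/456Z.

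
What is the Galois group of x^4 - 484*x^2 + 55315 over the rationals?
Gal(K/Q) = V_4 (Klein four-group, Z/2Z × Z/2Z)

f factors as (x^2 - 185)(x^2 - 299), so the splitting field is K = Q(sqrt(185), sqrt(299)). The elements 185, 299, 55315 are all non-squares in Q, so sqrt(185) and sqrt(299) generate independent quadratic extensions. Thus [K:Q] = 4 and Gal(K/Q) is generated by the two order-2 automorphisms sqrt(185) ↦ -sqrt(185) and sqrt(299) ↦ -sqrt(299), giving V_4.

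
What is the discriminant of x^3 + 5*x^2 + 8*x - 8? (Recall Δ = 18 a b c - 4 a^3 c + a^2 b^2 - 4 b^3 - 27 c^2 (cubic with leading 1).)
Δ = -3936

For x^3 + a x^2 + b x + c the discriminant is Δ = 18 a b c - 4 a^3 c + a^2 b^2 - 4 b^3 - 27 c^2.
Plug a = 5, b = 8, c = -8:
  18*(5)*(8)*(-8) - 4*(5)^3*(-8) + (5)^2*(8)^2 - 4*(8)^3 - 27*(-8)^2
  = -5760 + (4000) + 1600 + (-2048) + (-1728)
  = -3936.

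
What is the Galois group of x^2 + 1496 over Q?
Gal(K/Q) = Z/2Z (cyclic of order 2)

x^2 + 1496 is irreducible over Q since -1496 is not a rational square. The splitting field Q(sqrt(-1496)) has degree 2 over Q, and its unique nontrivial automorphism is sqrt(-1496) ↦ -sqrt(-1496). Hence Gal(Q(sqrt(-1496))/Q) = Z/2Z.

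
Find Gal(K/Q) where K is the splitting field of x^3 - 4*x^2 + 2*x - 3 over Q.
Gal(K/Q) = S_3 (symmetric group of order 6)

Compute the discriminant of x^3 + (-4)*x^2 + (2)*x + (-3): Δ = -547. Since Δ is not a rational square, the Galois group is not contained in A_3; it must be the full S_3 (irreducibility of the cubic rules out anything smaller).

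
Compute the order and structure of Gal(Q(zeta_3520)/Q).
|Gal(Q(zeta_3520)/Q)| = phi(3520) = 1280; group ≅ (Z/3520Z)^* ≅ Z/2Z × Z/4Z × Z/10Z × Z/16Z

The n-th cyclotomic polynomial Φ_3520(x) is the minimal polynomial of zeta_3520 over Q and has degree phi(3520) = 1280. So Q(zeta_3520) is a degree-1280 Galois extension with Galois group (Z/3520Z)^*. By CRT, (Z/3520Z)^* ≅ (Z/64Z)^* × (Z/5Z)^* × (Z/11Z)^*. Each prime-power unit group is (Z/64Z)^* ≅ Z/2Z × Z/16Z; (Z/5Z)^* ≅ Z/4Z; (Z/11Z)^* ≅ Z/10Z. Hence Gal(Q(zeta_3520)/Q) ≅ Z/2Z × Z/4Z × Z/10Z × Z/16Z.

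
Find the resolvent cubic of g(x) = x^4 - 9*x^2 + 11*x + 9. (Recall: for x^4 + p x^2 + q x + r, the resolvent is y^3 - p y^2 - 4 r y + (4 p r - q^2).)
h(y) = y^3 + 9*y^2 - 36*y - 445

Identify coefficients: p = -9, q = 11, r = 9.
Plug into h(y) = y^3 - p y^2 - 4 r y + (4 p r - q^2):
  h(y) = y^3 - (-9) y^2 - 4*(9) y + (4*(-9)*(9) - (11)^2)
       = y^3 + (9) y^2 + (-36) y + (-445).
Simplifying: h(y) = y^3 + 9*y^2 - 36*y - 445.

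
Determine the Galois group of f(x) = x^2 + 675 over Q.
Gal(K/Q) = Z/2Z (cyclic of order 2)

x^2 + 675 is irreducible over Q since -675 is not a rational square. The splitting field Q(sqrt(-675)) has degree 2 over Q, and its unique nontrivial automorphism is sqrt(-675) ↦ -sqrt(-675). Hence Gal(Q(sqrt(-675))/Q) = Z/2Z.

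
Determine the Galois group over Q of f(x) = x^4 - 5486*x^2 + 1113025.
Gal(K/Q) = Z/2Z (cyclic of order 2)

f factors as (x^2 - 211)(x^2 - 5275), so the splitting field is K = Q(sqrt(211), sqrt(5275)). The squarefree part of 211 is 211 and the squarefree part of 5275 is also 211, so sqrt(211) and sqrt(5275) are both rational multiples of sqrt(211). Hence Q(sqrt(211)) = Q(sqrt(5275)) = Q(sqrt(211)), and the splitting field collapses to a single degree-2 extension with Galois group Z/2Z.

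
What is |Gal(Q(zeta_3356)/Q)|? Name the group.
|Gal(Q(zeta_3356)/Q)| = phi(3356) = 1676; group ≅ (Z/3356Z)^* ≅ Z/2Z × Z/838Z

The n-th cyclotomic polynomial Φ_3356(x) is the minimal polynomial of zeta_3356 over Q and has degree phi(3356) = 1676. So Q(zeta_3356) is a degree-1676 Galois extension with Galois group (Z/3356Z)^*. By CRT, (Z/3356Z)^* ≅ (Z/4Z)^* × (Z/839Z)^*. Each prime-power unit group is (Z/4Z)^* ≅ Z/2Z; (Z/839Z)^* ≅ Z/838Z. Hence Gal(Q(zeta_3356)/Q) ≅ Z/2Z × Z/838Z.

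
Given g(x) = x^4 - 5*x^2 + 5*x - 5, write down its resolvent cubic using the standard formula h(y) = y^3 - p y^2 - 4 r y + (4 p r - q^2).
h(y) = y^3 + 5*y^2 + 20*y + 75

Identify coefficients: p = -5, q = 5, r = -5.
Plug into h(y) = y^3 - p y^2 - 4 r y + (4 p r - q^2):
  h(y) = y^3 - (-5) y^2 - 4*(-5) y + (4*(-5)*(-5) - (5)^2)
       = y^3 + (5) y^2 + (20) y + (75).
Simplifying: h(y) = y^3 + 5*y^2 + 20*y + 75.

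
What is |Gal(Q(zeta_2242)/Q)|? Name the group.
|Gal(Q(zeta_2242)/Q)| = phi(2242) = 1044; group ≅ (Z/2242Z)^* ≅ Z/18Z × Z/58Z

The n-th cyclotomic polynomial Φ_2242(x) is the minimal polynomial of zeta_2242 over Q and has degree phi(2242) = 1044. So Q(zeta_2242) is a degree-1044 Galois extension with Galois group (Z/2242Z)^*. By CRT, (Z/2242Z)^* ≅ (Z/2Z)^* × (Z/19Z)^* × (Z/59Z)^*. Each prime-power unit group is (Z/2Z)^* ≅ trivial group (order 1); (Z/19Z)^* ≅ Z/18Z; (Z/59Z)^* ≅ Z/58Z. Hence Gal(Q(zeta_2242)/Q) ≅ Z/18Z × Z/58Z.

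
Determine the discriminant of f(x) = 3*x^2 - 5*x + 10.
Δ = -95

For a quadratic a x^2 + b x + c the discriminant is Δ = b^2 - 4ac = (-5)^2 - 4*(3)*(10) = 25 - (120) = -95.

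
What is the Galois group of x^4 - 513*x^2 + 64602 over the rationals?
Gal(K/Q) = V_4 (Klein four-group, Z/2Z × Z/2Z)

f factors as (x^2 - 222)(x^2 - 291), so the splitting field is K = Q(sqrt(222), sqrt(291)). The elements 222, 291, 64602 are all non-squares in Q, so sqrt(222) and sqrt(291) generate independent quadratic extensions. Thus [K:Q] = 4 and Gal(K/Q) is generated by the two order-2 automorphisms sqrt(222) ↦ -sqrt(222) and sqrt(291) ↦ -sqrt(291), giving V_4.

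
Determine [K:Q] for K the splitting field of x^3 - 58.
[K:Q] = 6

x^3 - 58 has one real root r = 58^(1/3) and two complex roots r*zeta_3, r*zeta_3^2 where zeta_3 = e^(2*pi*i/3). The splitting field is Q(r, zeta_3). [Q(r):Q] = 3 and [Q(zeta_3):Q] = 2 with gcd = 1, so [Q(r, zeta_3):Q] = 3 * 2 = 6.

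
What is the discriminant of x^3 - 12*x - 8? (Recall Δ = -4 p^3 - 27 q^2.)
Δ = 5184

For a depressed cubic x^3 + p x + q the discriminant is Δ = -4 p^3 - 27 q^2 = -4*(-12)^3 - 27*(-8)^2 = 6912 - 1728 = 5184.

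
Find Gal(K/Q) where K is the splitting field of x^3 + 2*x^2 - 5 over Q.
Gal(K/Q) = S_3 (symmetric group of order 6)

Compute the discriminant of x^3 + (2)*x^2 + (0)*x + (-5): Δ = -515. Since Δ is not a rational square, the Galois group is not contained in A_3; it must be the full S_3 (irreducibility of the cubic rules out anything smaller).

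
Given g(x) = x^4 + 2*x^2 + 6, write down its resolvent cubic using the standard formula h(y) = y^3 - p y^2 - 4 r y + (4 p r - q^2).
h(y) = y^3 - 2*y^2 - 24*y + 48

Identify coefficients: p = 2, q = 0, r = 6.
Plug into h(y) = y^3 - p y^2 - 4 r y + (4 p r - q^2):
  h(y) = y^3 - (2) y^2 - 4*(6) y + (4*(2)*(6) - (0)^2)
       = y^3 + (-2) y^2 + (-24) y + (48).
Simplifying: h(y) = y^3 - 2*y^2 - 24*y + 48.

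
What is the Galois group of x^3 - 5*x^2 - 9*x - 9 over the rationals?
Gal(K/Q) = S_3 (symmetric group of order 6)

Compute the discriminant of x^3 + (-5)*x^2 + (-9)*x + (-9): Δ = -9036. Since Δ is not a rational square, the Galois group is not contained in A_3; it must be the full S_3 (irreducibility of the cubic rules out anything smaller).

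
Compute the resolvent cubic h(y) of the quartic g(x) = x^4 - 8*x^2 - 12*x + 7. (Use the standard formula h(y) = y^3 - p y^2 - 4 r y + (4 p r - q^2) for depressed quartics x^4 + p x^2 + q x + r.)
h(y) = y^3 + 8*y^2 - 28*y - 368

Identify coefficients: p = -8, q = -12, r = 7.
Plug into h(y) = y^3 - p y^2 - 4 r y + (4 p r - q^2):
  h(y) = y^3 - (-8) y^2 - 4*(7) y + (4*(-8)*(7) - (-12)^2)
       = y^3 + (8) y^2 + (-28) y + (-368).
Simplifying: h(y) = y^3 + 8*y^2 - 28*y - 368.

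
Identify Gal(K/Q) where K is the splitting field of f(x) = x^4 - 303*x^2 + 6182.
Gal(K/Q) = V_4 (Klein four-group, Z/2Z × Z/2Z)

f factors as (x^2 - 22)(x^2 - 281), so the splitting field is K = Q(sqrt(22), sqrt(281)). The elements 22, 281, 6182 are all non-squares in Q, so sqrt(22) and sqrt(281) generate independent quadratic extensions. Thus [K:Q] = 4 and Gal(K/Q) is generated by the two order-2 automorphisms sqrt(22) ↦ -sqrt(22) and sqrt(281) ↦ -sqrt(281), giving V_4.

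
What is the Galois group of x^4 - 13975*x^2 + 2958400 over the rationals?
Gal(K/Q) = Z/2Z (cyclic of order 2)

f factors as (x^2 - 13760)(x^2 - 215), so the splitting field is K = Q(sqrt(13760), sqrt(215)). The squarefree part of 13760 is 215 and the squarefree part of 215 is also 215, so sqrt(13760) and sqrt(215) are both rational multiples of sqrt(215). Hence Q(sqrt(13760)) = Q(sqrt(215)) = Q(sqrt(215)), and the splitting field collapses to a single degree-2 extension with Galois group Z/2Z.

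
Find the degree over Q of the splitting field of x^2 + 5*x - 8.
[K:Q] = 2

The discriminant of x^2 + (5)*x + (-8) is b^2 - 4c = 25 - (-32) = 57. Since 57 is not a perfect square in Q, the polynomial is irreducible over Q. Its two roots generate a degree-2 extension, so [K:Q] = 2.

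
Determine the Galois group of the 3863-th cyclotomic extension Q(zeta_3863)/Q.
|Gal(Q(zeta_3863)/Q)| = phi(3863) = 3862; group ≅ (Z/3863Z)^* ≅ Z/3862Z

The n-th cyclotomic polynomial Φ_3863(x) is the minimal polynomial of zeta_3863 over Q and has degree phi(3863) = 3862. So Q(zeta_3863) is a degree-3862 Galois extension with Galois group (Z/3863Z)^*. (Z/3863Z)^* is cyclic since 3863 is an odd prime power (or 4). Hence Gal(Q(zeta_3863)/Q) ≅ Z/3862Z.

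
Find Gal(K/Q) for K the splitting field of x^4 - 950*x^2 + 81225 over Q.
Gal(K/Q) = Z/2Z (cyclic of order 2)

f factors as (x^2 - 95)(x^2 - 855), so the splitting field is K = Q(sqrt(95), sqrt(855)). The squarefree part of 95 is 95 and the squarefree part of 855 is also 95, so sqrt(95) and sqrt(855) are both rational multiples of sqrt(95). Hence Q(sqrt(95)) = Q(sqrt(855)) = Q(sqrt(95)), and the splitting field collapses to a single degree-2 extension with Galois group Z/2Z.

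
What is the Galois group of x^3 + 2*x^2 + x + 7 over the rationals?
Gal(K/Q) = S_3 (symmetric group of order 6)

Compute the discriminant of x^3 + (2)*x^2 + (1)*x + (7): Δ = -1295. Since Δ is not a rational square, the Galois group is not contained in A_3; it must be the full S_3 (irreducibility of the cubic rules out anything smaller).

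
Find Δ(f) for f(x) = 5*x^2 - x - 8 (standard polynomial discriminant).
Δ = 161

For a quadratic a x^2 + b x + c the discriminant is Δ = b^2 - 4ac = (-1)^2 - 4*(5)*(-8) = 1 - (-160) = 161.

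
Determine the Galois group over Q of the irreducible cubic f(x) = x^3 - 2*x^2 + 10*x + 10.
Gal(K/Q) = S_3 (symmetric group of order 6)

Compute the discriminant of x^3 + (-2)*x^2 + (10)*x + (10): Δ = -9580. Since Δ is not a rational square, the Galois group is not contained in A_3; it must be the full S_3 (irreducibility of the cubic rules out anything smaller).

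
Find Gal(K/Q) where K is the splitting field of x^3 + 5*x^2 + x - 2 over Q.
Gal(K/Q) = S_3 (symmetric group of order 6)

Compute the discriminant of x^3 + (5)*x^2 + (1)*x + (-2): Δ = 733. Since Δ is not a rational square, the Galois group is not contained in A_3; it must be the full S_3 (irreducibility of the cubic rules out anything smaller).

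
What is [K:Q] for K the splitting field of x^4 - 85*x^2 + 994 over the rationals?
[K:Q] = 4

f factors as (x^2 - 14)(x^2 - 71); the splitting field is K = Q(sqrt(14), sqrt(71)). Since 14, 71, and 994 are all non-squares in Q, the three subfields Q(sqrt(14)), Q(sqrt(71)), Q(sqrt(994)) are distinct degree-2 extensions, so [K:Q] = 4 (Klein four Galois group).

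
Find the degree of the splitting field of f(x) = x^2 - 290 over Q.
[K:Q] = 2

The polynomial x^2 - 290 is irreducible over Q since 290 is not a perfect square. Its splitting field is Q(sqrt(290)), which has degree 2 over Q.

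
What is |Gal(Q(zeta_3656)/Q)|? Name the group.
|Gal(Q(zeta_3656)/Q)| = phi(3656) = 1824; group ≅ (Z/3656Z)^* ≅ Z/2Z × Z/2Z × Z/456Z

The n-th cyclotomic polynomial Φ_3656(x) is the minimal polynomial of zeta_3656 over Q and has degree phi(3656) = 1824. So Q(zeta_3656) is a degree-1824 Galois extension with Galois group (Z/3656Z)^*. By CRT, (Z/3656Z)^* ≅ (Z/8Z)^* × (Z/457Z)^*. Each prime-power unit group is (Z/8Z)^* ≅ Z/2Z × Z/2Z; (Z/457Z)^* ≅ Z/456Z. Hence Gal(Q(zeta_3656)/Q) ≅ Z/2Z × Z/2Z × Z/456Z.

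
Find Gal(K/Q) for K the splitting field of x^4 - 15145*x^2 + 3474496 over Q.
Gal(K/Q) = Z/2Z (cyclic of order 2)

f factors as (x^2 - 14912)(x^2 - 233), so the splitting field is K = Q(sqrt(14912), sqrt(233)). The squarefree part of 14912 is 233 and the squarefree part of 233 is also 233, so sqrt(14912) and sqrt(233) are both rational multiples of sqrt(233). Hence Q(sqrt(14912)) = Q(sqrt(233)) = Q(sqrt(233)), and the splitting field collapses to a single degree-2 extension with Galois group Z/2Z.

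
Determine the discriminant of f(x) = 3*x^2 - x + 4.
Δ = -47

For a quadratic a x^2 + b x + c the discriminant is Δ = b^2 - 4ac = (-1)^2 - 4*(3)*(4) = 1 - (48) = -47.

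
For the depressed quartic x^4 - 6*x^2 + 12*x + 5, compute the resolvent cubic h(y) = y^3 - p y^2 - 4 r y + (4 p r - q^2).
h(y) = y^3 + 6*y^2 - 20*y - 264

Identify coefficients: p = -6, q = 12, r = 5.
Plug into h(y) = y^3 - p y^2 - 4 r y + (4 p r - q^2):
  h(y) = y^3 - (-6) y^2 - 4*(5) y + (4*(-6)*(5) - (12)^2)
       = y^3 + (6) y^2 + (-20) y + (-264).
Simplifying: h(y) = y^3 + 6*y^2 - 20*y - 264.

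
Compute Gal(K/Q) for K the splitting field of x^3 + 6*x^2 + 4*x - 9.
Gal(K/Q) = S_3 (symmetric group of order 6)

Compute the discriminant of x^3 + (6)*x^2 + (4)*x + (-9): Δ = 2021. Since Δ is not a rational square, the Galois group is not contained in A_3; it must be the full S_3 (irreducibility of the cubic rules out anything smaller).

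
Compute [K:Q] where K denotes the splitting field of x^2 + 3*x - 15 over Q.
[K:Q] = 2

The discriminant of x^2 + (3)*x + (-15) is b^2 - 4c = 9 - (-60) = 69. Since 69 is not a perfect square in Q, the polynomial is irreducible over Q. Its two roots generate a degree-2 extension, so [K:Q] = 2.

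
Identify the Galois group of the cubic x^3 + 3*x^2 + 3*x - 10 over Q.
Gal(K/Q) = S_3 (symmetric group of order 6)

Compute the discriminant of x^3 + (3)*x^2 + (3)*x + (-10): Δ = -3267. Since Δ is not a rational square, the Galois group is not contained in A_3; it must be the full S_3 (irreducibility of the cubic rules out anything smaller).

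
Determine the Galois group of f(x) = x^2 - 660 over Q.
Gal(K/Q) = Z/2Z (cyclic of order 2)

x^2 - 660 is irreducible over Q since 660 is not a rational square. The splitting field Q(sqrt(660)) has degree 2 over Q, and its unique nontrivial automorphism is sqrt(660) ↦ -sqrt(660). Hence Gal(Q(sqrt(660))/Q) = Z/2Z.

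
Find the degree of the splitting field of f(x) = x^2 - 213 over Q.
[K:Q] = 2

The polynomial x^2 - 213 is irreducible over Q since 213 is not a perfect square. Its splitting field is Q(sqrt(213)), which has degree 2 over Q.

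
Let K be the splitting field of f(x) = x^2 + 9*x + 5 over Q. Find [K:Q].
[K:Q] = 2

The discriminant of x^2 + (9)*x + (5) is b^2 - 4c = 81 - (20) = 61. Since 61 is not a perfect square in Q, the polynomial is irreducible over Q. Its two roots generate a degree-2 extension, so [K:Q] = 2.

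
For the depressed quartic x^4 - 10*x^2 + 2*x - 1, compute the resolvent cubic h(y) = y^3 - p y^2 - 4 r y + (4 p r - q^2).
h(y) = y^3 + 10*y^2 + 4*y + 36

Identify coefficients: p = -10, q = 2, r = -1.
Plug into h(y) = y^3 - p y^2 - 4 r y + (4 p r - q^2):
  h(y) = y^3 - (-10) y^2 - 4*(-1) y + (4*(-10)*(-1) - (2)^2)
       = y^3 + (10) y^2 + (4) y + (36).
Simplifying: h(y) = y^3 + 10*y^2 + 4*y + 36.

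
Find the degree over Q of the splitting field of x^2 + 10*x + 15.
[K:Q] = 2

The discriminant of x^2 + (10)*x + (15) is b^2 - 4c = 100 - (60) = 40. Since 40 is not a perfect square in Q, the polynomial is irreducible over Q. Its two roots generate a degree-2 extension, so [K:Q] = 2.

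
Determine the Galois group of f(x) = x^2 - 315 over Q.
Gal(K/Q) = Z/2Z (cyclic of order 2)

x^2 - 315 is irreducible over Q since 315 is not a rational square. The splitting field Q(sqrt(315)) has degree 2 over Q, and its unique nontrivial automorphism is sqrt(315) ↦ -sqrt(315). Hence Gal(Q(sqrt(315))/Q) = Z/2Z.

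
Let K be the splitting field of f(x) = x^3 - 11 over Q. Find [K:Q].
[K:Q] = 6

x^3 - 11 has one real root r = 11^(1/3) and two complex roots r*zeta_3, r*zeta_3^2 where zeta_3 = e^(2*pi*i/3). The splitting field is Q(r, zeta_3). [Q(r):Q] = 3 and [Q(zeta_3):Q] = 2 with gcd = 1, so [Q(r, zeta_3):Q] = 3 * 2 = 6.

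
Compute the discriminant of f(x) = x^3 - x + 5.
Δ = -671

For a depressed cubic x^3 + p x + q the discriminant is Δ = -4 p^3 - 27 q^2 = -4*(-1)^3 - 27*(5)^2 = 4 - 675 = -671.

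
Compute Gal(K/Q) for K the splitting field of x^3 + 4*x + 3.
Gal(K/Q) = S_3 (symmetric group of order 6)

Compute the discriminant of x^3 + (0)*x^2 + (4)*x + (3): Δ = -499. Since Δ is not a rational square, the Galois group is not contained in A_3; it must be the full S_3 (irreducibility of the cubic rules out anything smaller).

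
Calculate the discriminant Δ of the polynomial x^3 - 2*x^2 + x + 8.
Δ = -1760

For x^3 + a x^2 + b x + c the discriminant is Δ = 18 a b c - 4 a^3 c + a^2 b^2 - 4 b^3 - 27 c^2.
Plug a = -2, b = 1, c = 8:
  18*(-2)*(1)*(8) - 4*(-2)^3*(8) + (-2)^2*(1)^2 - 4*(1)^3 - 27*(8)^2
  = -288 + (256) + 4 + (-4) + (-1728)
  = -1760.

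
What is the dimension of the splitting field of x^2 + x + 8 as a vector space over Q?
[K:Q] = 2

The discriminant of x^2 + (1)*x + (8) is b^2 - 4c = 1 - (32) = -31. Since -31 is not a perfect square in Q, the polynomial is irreducible over Q. Its two roots generate a degree-2 extension, so [K:Q] = 2.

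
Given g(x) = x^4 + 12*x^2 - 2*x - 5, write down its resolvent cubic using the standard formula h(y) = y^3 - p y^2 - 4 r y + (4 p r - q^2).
h(y) = y^3 - 12*y^2 + 20*y - 244

Identify coefficients: p = 12, q = -2, r = -5.
Plug into h(y) = y^3 - p y^2 - 4 r y + (4 p r - q^2):
  h(y) = y^3 - (12) y^2 - 4*(-5) y + (4*(12)*(-5) - (-2)^2)
       = y^3 + (-12) y^2 + (20) y + (-244).
Simplifying: h(y) = y^3 - 12*y^2 + 20*y - 244.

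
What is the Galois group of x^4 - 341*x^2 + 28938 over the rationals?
Gal(K/Q) = V_4 (Klein four-group, Z/2Z × Z/2Z)

f factors as (x^2 - 182)(x^2 - 159), so the splitting field is K = Q(sqrt(182), sqrt(159)). The elements 182, 159, 28938 are all non-squares in Q, so sqrt(182) and sqrt(159) generate independent quadratic extensions. Thus [K:Q] = 4 and Gal(K/Q) is generated by the two order-2 automorphisms sqrt(182) ↦ -sqrt(182) and sqrt(159) ↦ -sqrt(159), giving V_4.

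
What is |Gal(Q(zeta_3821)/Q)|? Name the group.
|Gal(Q(zeta_3821)/Q)| = phi(3821) = 3820; group ≅ (Z/3821Z)^* ≅ Z/3820Z

The n-th cyclotomic polynomial Φ_3821(x) is the minimal polynomial of zeta_3821 over Q and has degree phi(3821) = 3820. So Q(zeta_3821) is a degree-3820 Galois extension with Galois group (Z/3821Z)^*. (Z/3821Z)^* is cyclic since 3821 is an odd prime power (or 4). Hence Gal(Q(zeta_3821)/Q) ≅ Z/3820Z.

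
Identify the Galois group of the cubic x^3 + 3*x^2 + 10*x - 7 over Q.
Gal(K/Q) = S_3 (symmetric group of order 6)

Compute the discriminant of x^3 + (3)*x^2 + (10)*x + (-7): Δ = -7447. Since Δ is not a rational square, the Galois group is not contained in A_3; it must be the full S_3 (irreducibility of the cubic rules out anything smaller).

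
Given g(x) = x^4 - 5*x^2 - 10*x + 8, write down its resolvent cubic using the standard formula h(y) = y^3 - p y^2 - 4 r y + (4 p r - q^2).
h(y) = y^3 + 5*y^2 - 32*y - 260

Identify coefficients: p = -5, q = -10, r = 8.
Plug into h(y) = y^3 - p y^2 - 4 r y + (4 p r - q^2):
  h(y) = y^3 - (-5) y^2 - 4*(8) y + (4*(-5)*(8) - (-10)^2)
       = y^3 + (5) y^2 + (-32) y + (-260).
Simplifying: h(y) = y^3 + 5*y^2 - 32*y - 260.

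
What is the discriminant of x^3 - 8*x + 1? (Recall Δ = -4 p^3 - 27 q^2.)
Δ = 2021

For a depressed cubic x^3 + p x + q the discriminant is Δ = -4 p^3 - 27 q^2 = -4*(-8)^3 - 27*(1)^2 = 2048 - 27 = 2021.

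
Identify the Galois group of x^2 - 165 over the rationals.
Gal(K/Q) = Z/2Z (cyclic of order 2)

x^2 - 165 is irreducible over Q since 165 is not a rational square. The splitting field Q(sqrt(165)) has degree 2 over Q, and its unique nontrivial automorphism is sqrt(165) ↦ -sqrt(165). Hence Gal(Q(sqrt(165))/Q) = Z/2Z.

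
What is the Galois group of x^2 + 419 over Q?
Gal(K/Q) = Z/2Z (cyclic of order 2)

x^2 + 419 is irreducible over Q since -419 is not a rational square. The splitting field Q(sqrt(-419)) has degree 2 over Q, and its unique nontrivial automorphism is sqrt(-419) ↦ -sqrt(-419). Hence Gal(Q(sqrt(-419))/Q) = Z/2Z.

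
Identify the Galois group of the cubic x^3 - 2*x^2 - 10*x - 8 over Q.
Gal(K/Q) = S_3 (symmetric group of order 6)

Compute the discriminant of x^3 + (-2)*x^2 + (-10)*x + (-8): Δ = -464. Since Δ is not a rational square, the Galois group is not contained in A_3; it must be the full S_3 (irreducibility of the cubic rules out anything smaller).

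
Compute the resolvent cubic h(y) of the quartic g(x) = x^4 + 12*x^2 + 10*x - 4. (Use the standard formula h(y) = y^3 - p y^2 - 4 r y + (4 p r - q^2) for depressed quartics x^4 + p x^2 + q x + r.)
h(y) = y^3 - 12*y^2 + 16*y - 292

Identify coefficients: p = 12, q = 10, r = -4.
Plug into h(y) = y^3 - p y^2 - 4 r y + (4 p r - q^2):
  h(y) = y^3 - (12) y^2 - 4*(-4) y + (4*(12)*(-4) - (10)^2)
       = y^3 + (-12) y^2 + (16) y + (-292).
Simplifying: h(y) = y^3 - 12*y^2 + 16*y - 292.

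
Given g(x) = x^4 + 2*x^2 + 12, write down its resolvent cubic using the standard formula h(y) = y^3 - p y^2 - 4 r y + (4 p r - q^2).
h(y) = y^3 - 2*y^2 - 48*y + 96

Identify coefficients: p = 2, q = 0, r = 12.
Plug into h(y) = y^3 - p y^2 - 4 r y + (4 p r - q^2):
  h(y) = y^3 - (2) y^2 - 4*(12) y + (4*(2)*(12) - (0)^2)
       = y^3 + (-2) y^2 + (-48) y + (96).
Simplifying: h(y) = y^3 - 2*y^2 - 48*y + 96.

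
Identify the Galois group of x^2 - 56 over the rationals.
Gal(K/Q) = Z/2Z (cyclic of order 2)

x^2 - 56 is irreducible over Q since 56 is not a rational square. The splitting field Q(sqrt(56)) has degree 2 over Q, and its unique nontrivial automorphism is sqrt(56) ↦ -sqrt(56). Hence Gal(Q(sqrt(56))/Q) = Z/2Z.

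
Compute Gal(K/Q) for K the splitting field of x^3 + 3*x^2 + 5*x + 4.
Gal(K/Q) = S_3 (symmetric group of order 6)

Compute the discriminant of x^3 + (3)*x^2 + (5)*x + (4): Δ = -59. Since Δ is not a rational square, the Galois group is not contained in A_3; it must be the full S_3 (irreducibility of the cubic rules out anything smaller).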